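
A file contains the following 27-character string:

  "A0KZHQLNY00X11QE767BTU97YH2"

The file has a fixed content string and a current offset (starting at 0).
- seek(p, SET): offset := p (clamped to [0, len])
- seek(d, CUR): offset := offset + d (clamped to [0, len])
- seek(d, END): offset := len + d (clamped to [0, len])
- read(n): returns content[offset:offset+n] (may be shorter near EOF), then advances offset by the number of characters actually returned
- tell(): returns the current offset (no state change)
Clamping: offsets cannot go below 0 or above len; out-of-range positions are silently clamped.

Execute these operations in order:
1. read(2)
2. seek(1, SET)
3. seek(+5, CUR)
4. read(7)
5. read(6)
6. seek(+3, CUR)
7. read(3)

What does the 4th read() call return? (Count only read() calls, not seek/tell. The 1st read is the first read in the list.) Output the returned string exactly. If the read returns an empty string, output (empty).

After 1 (read(2)): returned 'A0', offset=2
After 2 (seek(1, SET)): offset=1
After 3 (seek(+5, CUR)): offset=6
After 4 (read(7)): returned 'LNY00X1', offset=13
After 5 (read(6)): returned '1QE767', offset=19
After 6 (seek(+3, CUR)): offset=22
After 7 (read(3)): returned '97Y', offset=25

Answer: 97Y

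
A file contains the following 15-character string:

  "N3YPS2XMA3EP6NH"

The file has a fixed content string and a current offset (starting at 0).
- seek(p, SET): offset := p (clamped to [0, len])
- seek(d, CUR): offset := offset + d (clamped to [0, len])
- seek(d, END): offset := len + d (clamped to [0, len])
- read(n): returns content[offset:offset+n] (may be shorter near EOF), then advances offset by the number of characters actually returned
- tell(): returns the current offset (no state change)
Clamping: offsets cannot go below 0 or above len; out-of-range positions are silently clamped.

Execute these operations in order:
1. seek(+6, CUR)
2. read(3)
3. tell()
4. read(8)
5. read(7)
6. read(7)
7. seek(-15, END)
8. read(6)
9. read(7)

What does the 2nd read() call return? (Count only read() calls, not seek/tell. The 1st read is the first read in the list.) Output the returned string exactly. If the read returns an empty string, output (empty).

After 1 (seek(+6, CUR)): offset=6
After 2 (read(3)): returned 'XMA', offset=9
After 3 (tell()): offset=9
After 4 (read(8)): returned '3EP6NH', offset=15
After 5 (read(7)): returned '', offset=15
After 6 (read(7)): returned '', offset=15
After 7 (seek(-15, END)): offset=0
After 8 (read(6)): returned 'N3YPS2', offset=6
After 9 (read(7)): returned 'XMA3EP6', offset=13

Answer: 3EP6NH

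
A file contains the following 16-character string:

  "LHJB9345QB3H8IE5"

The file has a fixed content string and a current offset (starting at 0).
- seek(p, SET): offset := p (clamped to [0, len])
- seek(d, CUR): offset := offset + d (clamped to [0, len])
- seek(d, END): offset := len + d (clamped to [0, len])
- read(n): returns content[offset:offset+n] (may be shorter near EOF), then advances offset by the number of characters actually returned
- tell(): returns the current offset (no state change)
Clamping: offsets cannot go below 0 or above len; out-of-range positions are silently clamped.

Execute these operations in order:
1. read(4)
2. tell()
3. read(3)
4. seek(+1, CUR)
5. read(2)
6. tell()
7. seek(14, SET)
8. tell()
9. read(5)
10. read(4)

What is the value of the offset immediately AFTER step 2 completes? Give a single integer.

Answer: 4

Derivation:
After 1 (read(4)): returned 'LHJB', offset=4
After 2 (tell()): offset=4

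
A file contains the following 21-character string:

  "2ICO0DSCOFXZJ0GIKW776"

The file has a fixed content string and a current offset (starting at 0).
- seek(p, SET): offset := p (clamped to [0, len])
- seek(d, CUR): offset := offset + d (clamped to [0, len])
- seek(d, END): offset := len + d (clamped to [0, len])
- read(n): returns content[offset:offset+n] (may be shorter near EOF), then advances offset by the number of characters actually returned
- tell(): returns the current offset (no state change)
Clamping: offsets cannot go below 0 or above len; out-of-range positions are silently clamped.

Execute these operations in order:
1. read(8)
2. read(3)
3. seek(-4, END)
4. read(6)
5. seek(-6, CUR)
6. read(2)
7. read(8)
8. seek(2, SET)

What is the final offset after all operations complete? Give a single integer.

After 1 (read(8)): returned '2ICO0DSC', offset=8
After 2 (read(3)): returned 'OFX', offset=11
After 3 (seek(-4, END)): offset=17
After 4 (read(6)): returned 'W776', offset=21
After 5 (seek(-6, CUR)): offset=15
After 6 (read(2)): returned 'IK', offset=17
After 7 (read(8)): returned 'W776', offset=21
After 8 (seek(2, SET)): offset=2

Answer: 2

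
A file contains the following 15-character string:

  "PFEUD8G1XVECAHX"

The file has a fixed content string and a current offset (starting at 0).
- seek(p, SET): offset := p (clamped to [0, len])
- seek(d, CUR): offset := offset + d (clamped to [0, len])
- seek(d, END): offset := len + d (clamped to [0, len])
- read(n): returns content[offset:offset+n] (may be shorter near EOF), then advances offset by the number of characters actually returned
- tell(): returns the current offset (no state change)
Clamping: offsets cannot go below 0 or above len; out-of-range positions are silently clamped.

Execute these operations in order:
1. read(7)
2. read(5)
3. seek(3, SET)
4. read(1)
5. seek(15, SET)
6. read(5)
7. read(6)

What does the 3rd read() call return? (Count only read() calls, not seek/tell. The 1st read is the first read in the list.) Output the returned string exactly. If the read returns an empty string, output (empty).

Answer: U

Derivation:
After 1 (read(7)): returned 'PFEUD8G', offset=7
After 2 (read(5)): returned '1XVEC', offset=12
After 3 (seek(3, SET)): offset=3
After 4 (read(1)): returned 'U', offset=4
After 5 (seek(15, SET)): offset=15
After 6 (read(5)): returned '', offset=15
After 7 (read(6)): returned '', offset=15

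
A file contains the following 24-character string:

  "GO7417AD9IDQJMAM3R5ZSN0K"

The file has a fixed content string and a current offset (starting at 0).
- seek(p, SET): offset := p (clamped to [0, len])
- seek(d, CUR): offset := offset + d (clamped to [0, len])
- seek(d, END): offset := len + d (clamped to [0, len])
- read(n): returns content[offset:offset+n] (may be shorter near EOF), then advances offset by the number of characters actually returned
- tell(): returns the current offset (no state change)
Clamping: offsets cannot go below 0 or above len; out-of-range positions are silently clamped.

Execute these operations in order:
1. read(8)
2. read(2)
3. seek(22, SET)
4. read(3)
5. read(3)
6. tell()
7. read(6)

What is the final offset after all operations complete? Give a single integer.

After 1 (read(8)): returned 'GO7417AD', offset=8
After 2 (read(2)): returned '9I', offset=10
After 3 (seek(22, SET)): offset=22
After 4 (read(3)): returned '0K', offset=24
After 5 (read(3)): returned '', offset=24
After 6 (tell()): offset=24
After 7 (read(6)): returned '', offset=24

Answer: 24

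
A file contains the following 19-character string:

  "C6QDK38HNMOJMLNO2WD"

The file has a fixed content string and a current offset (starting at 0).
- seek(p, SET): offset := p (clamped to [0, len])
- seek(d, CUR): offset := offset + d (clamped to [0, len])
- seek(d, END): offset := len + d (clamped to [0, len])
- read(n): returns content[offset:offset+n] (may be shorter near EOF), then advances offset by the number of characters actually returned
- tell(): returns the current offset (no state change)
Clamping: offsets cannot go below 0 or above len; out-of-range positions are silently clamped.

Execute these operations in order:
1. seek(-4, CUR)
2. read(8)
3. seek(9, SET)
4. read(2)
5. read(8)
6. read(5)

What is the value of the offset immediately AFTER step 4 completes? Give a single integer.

Answer: 11

Derivation:
After 1 (seek(-4, CUR)): offset=0
After 2 (read(8)): returned 'C6QDK38H', offset=8
After 3 (seek(9, SET)): offset=9
After 4 (read(2)): returned 'MO', offset=11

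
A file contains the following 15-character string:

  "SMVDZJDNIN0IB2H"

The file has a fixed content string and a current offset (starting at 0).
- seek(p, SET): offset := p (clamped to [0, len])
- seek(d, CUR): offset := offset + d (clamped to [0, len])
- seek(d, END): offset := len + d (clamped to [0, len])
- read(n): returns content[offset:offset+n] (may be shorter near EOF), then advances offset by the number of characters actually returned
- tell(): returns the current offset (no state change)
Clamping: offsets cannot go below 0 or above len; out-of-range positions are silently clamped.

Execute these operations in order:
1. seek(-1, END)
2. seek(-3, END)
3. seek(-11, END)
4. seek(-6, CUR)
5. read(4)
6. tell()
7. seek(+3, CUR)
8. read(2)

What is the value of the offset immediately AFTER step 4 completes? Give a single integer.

After 1 (seek(-1, END)): offset=14
After 2 (seek(-3, END)): offset=12
After 3 (seek(-11, END)): offset=4
After 4 (seek(-6, CUR)): offset=0

Answer: 0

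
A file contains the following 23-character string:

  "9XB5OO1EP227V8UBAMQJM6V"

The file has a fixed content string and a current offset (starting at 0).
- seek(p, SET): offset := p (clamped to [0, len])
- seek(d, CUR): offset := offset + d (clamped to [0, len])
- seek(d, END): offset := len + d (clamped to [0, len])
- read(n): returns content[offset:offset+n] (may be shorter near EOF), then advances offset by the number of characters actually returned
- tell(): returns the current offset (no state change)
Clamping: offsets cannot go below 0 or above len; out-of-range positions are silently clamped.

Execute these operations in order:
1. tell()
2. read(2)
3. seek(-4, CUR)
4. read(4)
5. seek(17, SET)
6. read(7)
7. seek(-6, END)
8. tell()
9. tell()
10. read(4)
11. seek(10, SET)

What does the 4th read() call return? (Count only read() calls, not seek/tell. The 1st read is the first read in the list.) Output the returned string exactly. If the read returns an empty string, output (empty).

Answer: MQJM

Derivation:
After 1 (tell()): offset=0
After 2 (read(2)): returned '9X', offset=2
After 3 (seek(-4, CUR)): offset=0
After 4 (read(4)): returned '9XB5', offset=4
After 5 (seek(17, SET)): offset=17
After 6 (read(7)): returned 'MQJM6V', offset=23
After 7 (seek(-6, END)): offset=17
After 8 (tell()): offset=17
After 9 (tell()): offset=17
After 10 (read(4)): returned 'MQJM', offset=21
After 11 (seek(10, SET)): offset=10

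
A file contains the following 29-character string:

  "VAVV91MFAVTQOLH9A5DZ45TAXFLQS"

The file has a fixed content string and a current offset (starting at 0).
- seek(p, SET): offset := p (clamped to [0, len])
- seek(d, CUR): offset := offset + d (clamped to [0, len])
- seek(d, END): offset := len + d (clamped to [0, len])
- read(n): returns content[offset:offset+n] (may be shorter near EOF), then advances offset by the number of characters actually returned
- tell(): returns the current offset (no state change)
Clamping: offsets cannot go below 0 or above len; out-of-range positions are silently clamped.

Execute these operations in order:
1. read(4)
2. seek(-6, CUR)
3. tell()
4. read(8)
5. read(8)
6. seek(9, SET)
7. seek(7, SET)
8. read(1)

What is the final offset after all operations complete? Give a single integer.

Answer: 8

Derivation:
After 1 (read(4)): returned 'VAVV', offset=4
After 2 (seek(-6, CUR)): offset=0
After 3 (tell()): offset=0
After 4 (read(8)): returned 'VAVV91MF', offset=8
After 5 (read(8)): returned 'AVTQOLH9', offset=16
After 6 (seek(9, SET)): offset=9
After 7 (seek(7, SET)): offset=7
After 8 (read(1)): returned 'F', offset=8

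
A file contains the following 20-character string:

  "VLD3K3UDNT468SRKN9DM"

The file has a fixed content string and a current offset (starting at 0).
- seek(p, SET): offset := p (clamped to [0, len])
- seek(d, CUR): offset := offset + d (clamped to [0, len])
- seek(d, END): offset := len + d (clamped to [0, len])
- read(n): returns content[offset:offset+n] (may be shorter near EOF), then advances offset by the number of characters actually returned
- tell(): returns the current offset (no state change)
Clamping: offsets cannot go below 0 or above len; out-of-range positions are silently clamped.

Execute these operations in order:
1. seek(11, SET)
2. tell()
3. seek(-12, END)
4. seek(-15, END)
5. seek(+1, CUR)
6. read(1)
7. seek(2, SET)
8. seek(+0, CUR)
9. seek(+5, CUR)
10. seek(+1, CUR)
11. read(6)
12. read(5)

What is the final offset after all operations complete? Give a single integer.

After 1 (seek(11, SET)): offset=11
After 2 (tell()): offset=11
After 3 (seek(-12, END)): offset=8
After 4 (seek(-15, END)): offset=5
After 5 (seek(+1, CUR)): offset=6
After 6 (read(1)): returned 'U', offset=7
After 7 (seek(2, SET)): offset=2
After 8 (seek(+0, CUR)): offset=2
After 9 (seek(+5, CUR)): offset=7
After 10 (seek(+1, CUR)): offset=8
After 11 (read(6)): returned 'NT468S', offset=14
After 12 (read(5)): returned 'RKN9D', offset=19

Answer: 19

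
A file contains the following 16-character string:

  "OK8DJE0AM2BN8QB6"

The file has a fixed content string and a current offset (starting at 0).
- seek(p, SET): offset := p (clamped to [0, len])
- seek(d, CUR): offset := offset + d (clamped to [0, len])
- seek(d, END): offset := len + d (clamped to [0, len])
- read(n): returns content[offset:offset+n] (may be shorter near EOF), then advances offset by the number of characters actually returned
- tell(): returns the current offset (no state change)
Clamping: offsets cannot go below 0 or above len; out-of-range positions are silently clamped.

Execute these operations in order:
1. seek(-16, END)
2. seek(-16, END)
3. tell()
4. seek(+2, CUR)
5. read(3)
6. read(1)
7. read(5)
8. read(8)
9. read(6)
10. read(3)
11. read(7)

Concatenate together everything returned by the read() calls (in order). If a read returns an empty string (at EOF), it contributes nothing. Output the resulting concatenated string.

After 1 (seek(-16, END)): offset=0
After 2 (seek(-16, END)): offset=0
After 3 (tell()): offset=0
After 4 (seek(+2, CUR)): offset=2
After 5 (read(3)): returned '8DJ', offset=5
After 6 (read(1)): returned 'E', offset=6
After 7 (read(5)): returned '0AM2B', offset=11
After 8 (read(8)): returned 'N8QB6', offset=16
After 9 (read(6)): returned '', offset=16
After 10 (read(3)): returned '', offset=16
After 11 (read(7)): returned '', offset=16

Answer: 8DJE0AM2BN8QB6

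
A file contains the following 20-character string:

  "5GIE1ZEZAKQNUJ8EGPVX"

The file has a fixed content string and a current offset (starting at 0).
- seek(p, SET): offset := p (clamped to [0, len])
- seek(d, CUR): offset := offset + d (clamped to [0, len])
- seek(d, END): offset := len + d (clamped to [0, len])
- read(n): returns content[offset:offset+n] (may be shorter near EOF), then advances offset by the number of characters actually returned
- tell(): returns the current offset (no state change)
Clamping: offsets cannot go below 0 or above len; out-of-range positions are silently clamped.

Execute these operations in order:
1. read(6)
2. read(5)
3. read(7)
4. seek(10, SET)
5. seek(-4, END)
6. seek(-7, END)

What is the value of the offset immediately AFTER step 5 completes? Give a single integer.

After 1 (read(6)): returned '5GIE1Z', offset=6
After 2 (read(5)): returned 'EZAKQ', offset=11
After 3 (read(7)): returned 'NUJ8EGP', offset=18
After 4 (seek(10, SET)): offset=10
After 5 (seek(-4, END)): offset=16

Answer: 16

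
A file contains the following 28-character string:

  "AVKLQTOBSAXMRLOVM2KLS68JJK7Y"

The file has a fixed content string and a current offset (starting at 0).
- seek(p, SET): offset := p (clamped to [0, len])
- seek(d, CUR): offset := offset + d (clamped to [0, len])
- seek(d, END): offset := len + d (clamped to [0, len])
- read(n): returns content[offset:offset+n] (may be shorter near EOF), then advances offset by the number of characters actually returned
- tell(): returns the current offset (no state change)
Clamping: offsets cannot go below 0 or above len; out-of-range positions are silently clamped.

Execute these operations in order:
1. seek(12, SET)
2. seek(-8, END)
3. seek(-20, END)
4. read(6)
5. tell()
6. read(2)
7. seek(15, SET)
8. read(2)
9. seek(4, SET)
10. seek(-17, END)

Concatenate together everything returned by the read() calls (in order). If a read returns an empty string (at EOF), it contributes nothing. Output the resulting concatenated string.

Answer: SAXMRLOVVM

Derivation:
After 1 (seek(12, SET)): offset=12
After 2 (seek(-8, END)): offset=20
After 3 (seek(-20, END)): offset=8
After 4 (read(6)): returned 'SAXMRL', offset=14
After 5 (tell()): offset=14
After 6 (read(2)): returned 'OV', offset=16
After 7 (seek(15, SET)): offset=15
After 8 (read(2)): returned 'VM', offset=17
After 9 (seek(4, SET)): offset=4
After 10 (seek(-17, END)): offset=11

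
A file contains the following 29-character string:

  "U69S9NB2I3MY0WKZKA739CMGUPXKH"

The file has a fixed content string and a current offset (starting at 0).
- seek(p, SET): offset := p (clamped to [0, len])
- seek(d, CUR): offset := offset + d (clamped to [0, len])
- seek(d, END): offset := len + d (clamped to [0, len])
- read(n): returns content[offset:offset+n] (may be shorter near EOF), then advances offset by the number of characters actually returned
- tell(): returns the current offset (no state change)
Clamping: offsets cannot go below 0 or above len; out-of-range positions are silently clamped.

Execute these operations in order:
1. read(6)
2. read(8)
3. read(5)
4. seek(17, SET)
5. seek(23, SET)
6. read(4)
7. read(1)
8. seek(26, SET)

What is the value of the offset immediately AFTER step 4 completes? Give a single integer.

Answer: 17

Derivation:
After 1 (read(6)): returned 'U69S9N', offset=6
After 2 (read(8)): returned 'B2I3MY0W', offset=14
After 3 (read(5)): returned 'KZKA7', offset=19
After 4 (seek(17, SET)): offset=17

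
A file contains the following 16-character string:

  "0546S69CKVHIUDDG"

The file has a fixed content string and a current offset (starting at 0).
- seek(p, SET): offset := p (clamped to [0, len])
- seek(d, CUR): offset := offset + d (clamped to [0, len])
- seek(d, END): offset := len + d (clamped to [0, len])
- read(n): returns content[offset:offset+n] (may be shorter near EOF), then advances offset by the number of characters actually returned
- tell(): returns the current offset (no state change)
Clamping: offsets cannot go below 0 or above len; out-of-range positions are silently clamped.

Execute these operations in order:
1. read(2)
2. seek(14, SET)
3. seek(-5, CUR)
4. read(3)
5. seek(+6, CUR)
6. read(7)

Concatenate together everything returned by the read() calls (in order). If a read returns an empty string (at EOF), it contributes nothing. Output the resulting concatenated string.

Answer: 05VHI

Derivation:
After 1 (read(2)): returned '05', offset=2
After 2 (seek(14, SET)): offset=14
After 3 (seek(-5, CUR)): offset=9
After 4 (read(3)): returned 'VHI', offset=12
After 5 (seek(+6, CUR)): offset=16
After 6 (read(7)): returned '', offset=16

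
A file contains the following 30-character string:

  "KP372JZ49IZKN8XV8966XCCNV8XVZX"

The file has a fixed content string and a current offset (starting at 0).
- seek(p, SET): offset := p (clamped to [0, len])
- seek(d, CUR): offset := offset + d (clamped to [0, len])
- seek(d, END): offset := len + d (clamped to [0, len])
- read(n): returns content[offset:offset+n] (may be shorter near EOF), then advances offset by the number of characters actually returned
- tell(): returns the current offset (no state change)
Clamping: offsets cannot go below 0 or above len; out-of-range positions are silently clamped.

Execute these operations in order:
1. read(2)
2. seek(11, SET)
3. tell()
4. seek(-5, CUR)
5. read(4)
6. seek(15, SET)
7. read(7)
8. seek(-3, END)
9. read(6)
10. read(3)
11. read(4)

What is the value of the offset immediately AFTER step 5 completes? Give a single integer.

After 1 (read(2)): returned 'KP', offset=2
After 2 (seek(11, SET)): offset=11
After 3 (tell()): offset=11
After 4 (seek(-5, CUR)): offset=6
After 5 (read(4)): returned 'Z49I', offset=10

Answer: 10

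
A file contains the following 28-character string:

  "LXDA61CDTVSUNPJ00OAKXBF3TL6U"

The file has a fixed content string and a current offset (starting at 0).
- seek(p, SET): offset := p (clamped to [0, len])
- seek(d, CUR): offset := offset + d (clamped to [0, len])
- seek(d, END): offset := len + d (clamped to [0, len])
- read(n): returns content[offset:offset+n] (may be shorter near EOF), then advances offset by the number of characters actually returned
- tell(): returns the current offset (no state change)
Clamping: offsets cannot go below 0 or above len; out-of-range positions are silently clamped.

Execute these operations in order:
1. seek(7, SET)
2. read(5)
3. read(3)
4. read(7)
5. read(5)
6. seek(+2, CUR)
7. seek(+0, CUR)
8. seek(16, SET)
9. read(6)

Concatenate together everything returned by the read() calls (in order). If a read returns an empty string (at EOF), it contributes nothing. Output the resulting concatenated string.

After 1 (seek(7, SET)): offset=7
After 2 (read(5)): returned 'DTVSU', offset=12
After 3 (read(3)): returned 'NPJ', offset=15
After 4 (read(7)): returned '00OAKXB', offset=22
After 5 (read(5)): returned 'F3TL6', offset=27
After 6 (seek(+2, CUR)): offset=28
After 7 (seek(+0, CUR)): offset=28
After 8 (seek(16, SET)): offset=16
After 9 (read(6)): returned '0OAKXB', offset=22

Answer: DTVSUNPJ00OAKXBF3TL60OAKXB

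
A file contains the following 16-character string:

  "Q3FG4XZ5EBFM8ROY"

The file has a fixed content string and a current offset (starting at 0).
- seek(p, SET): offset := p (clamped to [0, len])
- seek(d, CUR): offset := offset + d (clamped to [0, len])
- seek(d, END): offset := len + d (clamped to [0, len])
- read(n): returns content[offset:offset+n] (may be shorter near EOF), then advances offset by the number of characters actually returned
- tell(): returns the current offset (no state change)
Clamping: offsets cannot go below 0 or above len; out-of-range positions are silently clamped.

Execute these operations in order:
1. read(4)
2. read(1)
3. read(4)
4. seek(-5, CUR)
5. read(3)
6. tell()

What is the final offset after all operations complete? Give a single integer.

After 1 (read(4)): returned 'Q3FG', offset=4
After 2 (read(1)): returned '4', offset=5
After 3 (read(4)): returned 'XZ5E', offset=9
After 4 (seek(-5, CUR)): offset=4
After 5 (read(3)): returned '4XZ', offset=7
After 6 (tell()): offset=7

Answer: 7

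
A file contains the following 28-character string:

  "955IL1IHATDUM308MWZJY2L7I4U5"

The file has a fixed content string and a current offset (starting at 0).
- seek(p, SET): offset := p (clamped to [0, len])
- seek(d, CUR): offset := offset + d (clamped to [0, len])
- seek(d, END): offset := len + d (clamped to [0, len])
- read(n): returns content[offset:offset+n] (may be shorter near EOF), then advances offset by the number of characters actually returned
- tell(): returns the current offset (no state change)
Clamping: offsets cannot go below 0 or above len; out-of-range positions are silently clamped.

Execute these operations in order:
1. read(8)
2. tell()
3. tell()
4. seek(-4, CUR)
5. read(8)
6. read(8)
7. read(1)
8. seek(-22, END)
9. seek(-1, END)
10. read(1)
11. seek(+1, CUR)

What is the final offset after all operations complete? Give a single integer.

After 1 (read(8)): returned '955IL1IH', offset=8
After 2 (tell()): offset=8
After 3 (tell()): offset=8
After 4 (seek(-4, CUR)): offset=4
After 5 (read(8)): returned 'L1IHATDU', offset=12
After 6 (read(8)): returned 'M308MWZJ', offset=20
After 7 (read(1)): returned 'Y', offset=21
After 8 (seek(-22, END)): offset=6
After 9 (seek(-1, END)): offset=27
After 10 (read(1)): returned '5', offset=28
After 11 (seek(+1, CUR)): offset=28

Answer: 28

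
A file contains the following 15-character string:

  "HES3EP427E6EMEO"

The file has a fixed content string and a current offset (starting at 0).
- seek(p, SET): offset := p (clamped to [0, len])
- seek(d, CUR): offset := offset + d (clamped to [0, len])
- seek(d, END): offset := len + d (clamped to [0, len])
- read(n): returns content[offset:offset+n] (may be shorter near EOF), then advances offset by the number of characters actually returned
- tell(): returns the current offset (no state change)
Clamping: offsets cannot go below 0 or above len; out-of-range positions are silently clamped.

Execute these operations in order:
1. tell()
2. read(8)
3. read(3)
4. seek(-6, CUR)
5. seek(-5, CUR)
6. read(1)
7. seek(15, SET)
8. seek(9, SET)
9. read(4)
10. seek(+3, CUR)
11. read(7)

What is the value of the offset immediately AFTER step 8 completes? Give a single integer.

Answer: 9

Derivation:
After 1 (tell()): offset=0
After 2 (read(8)): returned 'HES3EP42', offset=8
After 3 (read(3)): returned '7E6', offset=11
After 4 (seek(-6, CUR)): offset=5
After 5 (seek(-5, CUR)): offset=0
After 6 (read(1)): returned 'H', offset=1
After 7 (seek(15, SET)): offset=15
After 8 (seek(9, SET)): offset=9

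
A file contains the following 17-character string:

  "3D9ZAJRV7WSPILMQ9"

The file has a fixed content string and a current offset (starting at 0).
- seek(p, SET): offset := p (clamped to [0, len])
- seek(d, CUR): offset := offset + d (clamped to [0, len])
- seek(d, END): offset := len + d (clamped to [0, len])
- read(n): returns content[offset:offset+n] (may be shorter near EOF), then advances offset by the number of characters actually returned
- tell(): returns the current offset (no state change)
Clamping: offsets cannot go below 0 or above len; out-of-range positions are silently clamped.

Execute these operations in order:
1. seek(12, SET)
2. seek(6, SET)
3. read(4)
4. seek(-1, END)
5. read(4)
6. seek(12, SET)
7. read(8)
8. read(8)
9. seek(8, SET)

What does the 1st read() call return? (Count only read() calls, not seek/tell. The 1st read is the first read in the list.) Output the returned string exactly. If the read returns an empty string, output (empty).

Answer: RV7W

Derivation:
After 1 (seek(12, SET)): offset=12
After 2 (seek(6, SET)): offset=6
After 3 (read(4)): returned 'RV7W', offset=10
After 4 (seek(-1, END)): offset=16
After 5 (read(4)): returned '9', offset=17
After 6 (seek(12, SET)): offset=12
After 7 (read(8)): returned 'ILMQ9', offset=17
After 8 (read(8)): returned '', offset=17
After 9 (seek(8, SET)): offset=8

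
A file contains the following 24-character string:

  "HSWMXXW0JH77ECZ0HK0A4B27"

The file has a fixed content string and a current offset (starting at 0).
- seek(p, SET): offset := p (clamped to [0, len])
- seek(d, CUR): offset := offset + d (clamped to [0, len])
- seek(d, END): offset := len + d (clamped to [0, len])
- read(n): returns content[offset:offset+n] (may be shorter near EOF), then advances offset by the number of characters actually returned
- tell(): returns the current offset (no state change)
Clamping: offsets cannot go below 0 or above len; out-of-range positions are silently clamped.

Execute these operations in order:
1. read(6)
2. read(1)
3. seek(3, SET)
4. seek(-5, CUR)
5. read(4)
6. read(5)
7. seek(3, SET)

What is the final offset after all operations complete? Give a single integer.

After 1 (read(6)): returned 'HSWMXX', offset=6
After 2 (read(1)): returned 'W', offset=7
After 3 (seek(3, SET)): offset=3
After 4 (seek(-5, CUR)): offset=0
After 5 (read(4)): returned 'HSWM', offset=4
After 6 (read(5)): returned 'XXW0J', offset=9
After 7 (seek(3, SET)): offset=3

Answer: 3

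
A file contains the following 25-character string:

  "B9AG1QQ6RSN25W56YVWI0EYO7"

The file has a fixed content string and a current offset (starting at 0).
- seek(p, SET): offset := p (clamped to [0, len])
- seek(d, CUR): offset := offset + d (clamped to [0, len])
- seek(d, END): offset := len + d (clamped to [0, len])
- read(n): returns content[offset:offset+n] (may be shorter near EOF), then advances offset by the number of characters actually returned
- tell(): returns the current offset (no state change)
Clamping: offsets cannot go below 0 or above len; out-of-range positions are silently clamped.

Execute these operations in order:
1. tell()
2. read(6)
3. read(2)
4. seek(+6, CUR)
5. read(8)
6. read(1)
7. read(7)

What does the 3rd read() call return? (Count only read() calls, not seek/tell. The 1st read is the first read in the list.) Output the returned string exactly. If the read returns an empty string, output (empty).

Answer: 56YVWI0E

Derivation:
After 1 (tell()): offset=0
After 2 (read(6)): returned 'B9AG1Q', offset=6
After 3 (read(2)): returned 'Q6', offset=8
After 4 (seek(+6, CUR)): offset=14
After 5 (read(8)): returned '56YVWI0E', offset=22
After 6 (read(1)): returned 'Y', offset=23
After 7 (read(7)): returned 'O7', offset=25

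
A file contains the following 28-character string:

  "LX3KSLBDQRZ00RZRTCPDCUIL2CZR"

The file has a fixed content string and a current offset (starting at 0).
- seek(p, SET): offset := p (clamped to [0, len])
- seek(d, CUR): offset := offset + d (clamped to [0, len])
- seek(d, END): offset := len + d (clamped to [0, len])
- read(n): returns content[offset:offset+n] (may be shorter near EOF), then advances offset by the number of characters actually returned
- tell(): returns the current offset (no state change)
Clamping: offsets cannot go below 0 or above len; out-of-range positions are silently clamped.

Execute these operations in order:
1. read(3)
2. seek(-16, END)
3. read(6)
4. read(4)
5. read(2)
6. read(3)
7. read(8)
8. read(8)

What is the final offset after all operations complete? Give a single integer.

Answer: 28

Derivation:
After 1 (read(3)): returned 'LX3', offset=3
After 2 (seek(-16, END)): offset=12
After 3 (read(6)): returned '0RZRTC', offset=18
After 4 (read(4)): returned 'PDCU', offset=22
After 5 (read(2)): returned 'IL', offset=24
After 6 (read(3)): returned '2CZ', offset=27
After 7 (read(8)): returned 'R', offset=28
After 8 (read(8)): returned '', offset=28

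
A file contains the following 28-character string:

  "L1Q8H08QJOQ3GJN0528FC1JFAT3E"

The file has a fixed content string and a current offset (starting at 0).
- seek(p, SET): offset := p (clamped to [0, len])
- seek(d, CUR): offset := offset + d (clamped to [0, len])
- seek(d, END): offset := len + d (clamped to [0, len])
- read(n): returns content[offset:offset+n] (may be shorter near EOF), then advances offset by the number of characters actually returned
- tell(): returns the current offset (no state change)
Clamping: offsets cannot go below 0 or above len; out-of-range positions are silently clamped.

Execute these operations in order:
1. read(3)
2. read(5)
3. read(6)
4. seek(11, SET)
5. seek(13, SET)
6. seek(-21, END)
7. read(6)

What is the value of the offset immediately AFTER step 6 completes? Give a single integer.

After 1 (read(3)): returned 'L1Q', offset=3
After 2 (read(5)): returned '8H08Q', offset=8
After 3 (read(6)): returned 'JOQ3GJ', offset=14
After 4 (seek(11, SET)): offset=11
After 5 (seek(13, SET)): offset=13
After 6 (seek(-21, END)): offset=7

Answer: 7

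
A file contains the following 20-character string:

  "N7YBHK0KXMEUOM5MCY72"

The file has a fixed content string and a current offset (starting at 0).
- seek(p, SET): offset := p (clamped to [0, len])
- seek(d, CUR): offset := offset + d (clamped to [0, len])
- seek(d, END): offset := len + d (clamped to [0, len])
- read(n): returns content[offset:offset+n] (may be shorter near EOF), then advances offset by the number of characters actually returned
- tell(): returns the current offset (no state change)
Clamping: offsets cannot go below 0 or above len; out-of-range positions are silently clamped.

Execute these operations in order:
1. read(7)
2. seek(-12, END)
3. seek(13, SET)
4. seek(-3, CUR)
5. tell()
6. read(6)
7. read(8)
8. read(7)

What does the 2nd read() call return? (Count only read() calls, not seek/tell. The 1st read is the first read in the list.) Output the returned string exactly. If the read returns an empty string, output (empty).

After 1 (read(7)): returned 'N7YBHK0', offset=7
After 2 (seek(-12, END)): offset=8
After 3 (seek(13, SET)): offset=13
After 4 (seek(-3, CUR)): offset=10
After 5 (tell()): offset=10
After 6 (read(6)): returned 'EUOM5M', offset=16
After 7 (read(8)): returned 'CY72', offset=20
After 8 (read(7)): returned '', offset=20

Answer: EUOM5M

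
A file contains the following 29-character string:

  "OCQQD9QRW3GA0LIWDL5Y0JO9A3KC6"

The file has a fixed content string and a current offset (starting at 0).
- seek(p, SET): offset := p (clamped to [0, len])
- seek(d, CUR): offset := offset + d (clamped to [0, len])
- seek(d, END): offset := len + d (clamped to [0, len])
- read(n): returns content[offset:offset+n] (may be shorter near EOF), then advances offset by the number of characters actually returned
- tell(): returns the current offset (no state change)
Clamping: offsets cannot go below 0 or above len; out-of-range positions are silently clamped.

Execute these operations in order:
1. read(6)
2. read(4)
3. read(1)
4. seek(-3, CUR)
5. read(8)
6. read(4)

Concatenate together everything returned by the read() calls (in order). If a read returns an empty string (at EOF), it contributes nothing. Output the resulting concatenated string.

After 1 (read(6)): returned 'OCQQD9', offset=6
After 2 (read(4)): returned 'QRW3', offset=10
After 3 (read(1)): returned 'G', offset=11
After 4 (seek(-3, CUR)): offset=8
After 5 (read(8)): returned 'W3GA0LIW', offset=16
After 6 (read(4)): returned 'DL5Y', offset=20

Answer: OCQQD9QRW3GW3GA0LIWDL5Y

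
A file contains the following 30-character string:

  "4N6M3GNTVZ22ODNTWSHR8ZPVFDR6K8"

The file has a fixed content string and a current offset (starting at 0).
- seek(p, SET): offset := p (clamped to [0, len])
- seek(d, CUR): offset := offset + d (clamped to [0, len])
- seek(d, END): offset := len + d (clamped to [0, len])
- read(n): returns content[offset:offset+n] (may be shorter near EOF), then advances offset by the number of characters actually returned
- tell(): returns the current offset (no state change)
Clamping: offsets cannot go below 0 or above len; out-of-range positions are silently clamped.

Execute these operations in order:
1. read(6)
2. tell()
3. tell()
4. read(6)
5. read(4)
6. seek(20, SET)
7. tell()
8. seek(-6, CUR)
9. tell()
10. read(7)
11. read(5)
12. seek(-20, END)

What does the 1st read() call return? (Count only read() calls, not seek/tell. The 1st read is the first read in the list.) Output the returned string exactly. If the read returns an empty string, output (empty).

After 1 (read(6)): returned '4N6M3G', offset=6
After 2 (tell()): offset=6
After 3 (tell()): offset=6
After 4 (read(6)): returned 'NTVZ22', offset=12
After 5 (read(4)): returned 'ODNT', offset=16
After 6 (seek(20, SET)): offset=20
After 7 (tell()): offset=20
After 8 (seek(-6, CUR)): offset=14
After 9 (tell()): offset=14
After 10 (read(7)): returned 'NTWSHR8', offset=21
After 11 (read(5)): returned 'ZPVFD', offset=26
After 12 (seek(-20, END)): offset=10

Answer: 4N6M3G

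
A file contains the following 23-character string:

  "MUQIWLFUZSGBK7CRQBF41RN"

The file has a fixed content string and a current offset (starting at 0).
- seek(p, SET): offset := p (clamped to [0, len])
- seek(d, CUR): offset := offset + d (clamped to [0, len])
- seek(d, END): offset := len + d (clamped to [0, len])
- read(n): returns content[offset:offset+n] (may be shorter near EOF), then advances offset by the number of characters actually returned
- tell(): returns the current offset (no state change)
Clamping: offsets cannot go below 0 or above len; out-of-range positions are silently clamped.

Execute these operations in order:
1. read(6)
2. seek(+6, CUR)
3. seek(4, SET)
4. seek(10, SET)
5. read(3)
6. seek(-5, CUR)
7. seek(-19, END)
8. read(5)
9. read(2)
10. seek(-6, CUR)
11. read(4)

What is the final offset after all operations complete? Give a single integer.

After 1 (read(6)): returned 'MUQIWL', offset=6
After 2 (seek(+6, CUR)): offset=12
After 3 (seek(4, SET)): offset=4
After 4 (seek(10, SET)): offset=10
After 5 (read(3)): returned 'GBK', offset=13
After 6 (seek(-5, CUR)): offset=8
After 7 (seek(-19, END)): offset=4
After 8 (read(5)): returned 'WLFUZ', offset=9
After 9 (read(2)): returned 'SG', offset=11
After 10 (seek(-6, CUR)): offset=5
After 11 (read(4)): returned 'LFUZ', offset=9

Answer: 9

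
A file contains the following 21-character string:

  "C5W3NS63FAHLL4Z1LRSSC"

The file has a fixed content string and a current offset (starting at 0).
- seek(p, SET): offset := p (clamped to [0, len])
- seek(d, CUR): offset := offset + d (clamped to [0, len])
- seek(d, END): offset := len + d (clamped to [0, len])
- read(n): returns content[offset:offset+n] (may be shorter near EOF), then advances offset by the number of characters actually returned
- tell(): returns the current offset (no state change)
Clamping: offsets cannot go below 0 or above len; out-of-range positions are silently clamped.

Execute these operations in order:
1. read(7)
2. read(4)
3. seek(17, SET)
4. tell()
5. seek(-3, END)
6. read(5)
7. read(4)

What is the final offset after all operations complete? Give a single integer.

After 1 (read(7)): returned 'C5W3NS6', offset=7
After 2 (read(4)): returned '3FAH', offset=11
After 3 (seek(17, SET)): offset=17
After 4 (tell()): offset=17
After 5 (seek(-3, END)): offset=18
After 6 (read(5)): returned 'SSC', offset=21
After 7 (read(4)): returned '', offset=21

Answer: 21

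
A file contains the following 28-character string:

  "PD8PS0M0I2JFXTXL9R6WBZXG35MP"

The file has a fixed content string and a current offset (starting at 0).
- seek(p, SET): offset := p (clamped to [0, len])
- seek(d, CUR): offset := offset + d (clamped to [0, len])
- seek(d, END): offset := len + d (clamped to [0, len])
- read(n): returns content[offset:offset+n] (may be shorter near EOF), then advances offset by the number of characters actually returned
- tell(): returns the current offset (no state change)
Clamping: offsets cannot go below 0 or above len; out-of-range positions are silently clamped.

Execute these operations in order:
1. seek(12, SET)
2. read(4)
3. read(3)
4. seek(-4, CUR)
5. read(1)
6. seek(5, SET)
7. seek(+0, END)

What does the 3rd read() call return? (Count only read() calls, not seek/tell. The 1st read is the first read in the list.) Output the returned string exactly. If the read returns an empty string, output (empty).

After 1 (seek(12, SET)): offset=12
After 2 (read(4)): returned 'XTXL', offset=16
After 3 (read(3)): returned '9R6', offset=19
After 4 (seek(-4, CUR)): offset=15
After 5 (read(1)): returned 'L', offset=16
After 6 (seek(5, SET)): offset=5
After 7 (seek(+0, END)): offset=28

Answer: L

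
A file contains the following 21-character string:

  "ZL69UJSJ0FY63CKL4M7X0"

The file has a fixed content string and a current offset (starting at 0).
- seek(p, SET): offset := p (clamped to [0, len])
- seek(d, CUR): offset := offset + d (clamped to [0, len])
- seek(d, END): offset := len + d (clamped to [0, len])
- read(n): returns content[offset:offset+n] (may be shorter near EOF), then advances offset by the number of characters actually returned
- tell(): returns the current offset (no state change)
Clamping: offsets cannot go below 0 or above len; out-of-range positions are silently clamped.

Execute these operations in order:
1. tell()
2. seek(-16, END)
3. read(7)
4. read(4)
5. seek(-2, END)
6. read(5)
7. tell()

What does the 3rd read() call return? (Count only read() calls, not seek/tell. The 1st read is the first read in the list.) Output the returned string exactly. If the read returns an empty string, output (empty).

Answer: X0

Derivation:
After 1 (tell()): offset=0
After 2 (seek(-16, END)): offset=5
After 3 (read(7)): returned 'JSJ0FY6', offset=12
After 4 (read(4)): returned '3CKL', offset=16
After 5 (seek(-2, END)): offset=19
After 6 (read(5)): returned 'X0', offset=21
After 7 (tell()): offset=21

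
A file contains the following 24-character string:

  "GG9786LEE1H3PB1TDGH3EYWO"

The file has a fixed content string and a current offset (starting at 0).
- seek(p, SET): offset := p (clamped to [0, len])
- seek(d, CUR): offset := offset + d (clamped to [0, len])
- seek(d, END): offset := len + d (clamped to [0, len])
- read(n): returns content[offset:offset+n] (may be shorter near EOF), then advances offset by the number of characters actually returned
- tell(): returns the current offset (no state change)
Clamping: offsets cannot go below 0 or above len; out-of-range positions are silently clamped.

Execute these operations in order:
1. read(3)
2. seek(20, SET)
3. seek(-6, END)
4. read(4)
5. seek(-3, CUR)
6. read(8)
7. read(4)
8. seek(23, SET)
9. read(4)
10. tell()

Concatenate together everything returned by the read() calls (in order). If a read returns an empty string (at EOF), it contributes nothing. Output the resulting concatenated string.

Answer: GG9H3EY3EYWOO

Derivation:
After 1 (read(3)): returned 'GG9', offset=3
After 2 (seek(20, SET)): offset=20
After 3 (seek(-6, END)): offset=18
After 4 (read(4)): returned 'H3EY', offset=22
After 5 (seek(-3, CUR)): offset=19
After 6 (read(8)): returned '3EYWO', offset=24
After 7 (read(4)): returned '', offset=24
After 8 (seek(23, SET)): offset=23
After 9 (read(4)): returned 'O', offset=24
After 10 (tell()): offset=24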